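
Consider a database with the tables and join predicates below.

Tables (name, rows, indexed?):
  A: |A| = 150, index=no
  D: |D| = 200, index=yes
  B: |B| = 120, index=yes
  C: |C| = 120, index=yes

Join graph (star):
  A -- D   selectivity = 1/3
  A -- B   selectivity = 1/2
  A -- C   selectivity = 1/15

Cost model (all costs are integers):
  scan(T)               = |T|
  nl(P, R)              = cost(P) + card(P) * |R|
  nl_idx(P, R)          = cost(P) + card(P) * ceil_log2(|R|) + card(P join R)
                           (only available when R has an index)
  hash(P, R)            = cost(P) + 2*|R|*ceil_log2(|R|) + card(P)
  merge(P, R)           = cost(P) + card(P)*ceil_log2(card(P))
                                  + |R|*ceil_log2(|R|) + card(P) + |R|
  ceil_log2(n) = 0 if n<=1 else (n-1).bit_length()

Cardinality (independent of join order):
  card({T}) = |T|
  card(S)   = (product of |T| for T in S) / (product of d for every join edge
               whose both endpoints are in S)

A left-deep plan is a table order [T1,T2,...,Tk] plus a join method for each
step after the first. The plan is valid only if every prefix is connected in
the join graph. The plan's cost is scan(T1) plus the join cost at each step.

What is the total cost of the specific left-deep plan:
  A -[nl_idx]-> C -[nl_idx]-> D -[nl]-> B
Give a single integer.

step 1: scan A: cost=150, card=150
step 2: join C via nl_idx
    card(P join C) = 150*120/(15) = 1200
    cost = 150 + 150*7 + 1200 = 2400
step 3: join D via nl_idx
    card(P join D) = 1200*200/(3) = 80000
    cost = 2400 + 1200*8 + 80000 = 92000
step 4: join B via nl
    card(P join B) = 80000*120/(2) = 4800000
    cost = 92000 + 80000*120 = 9692000

9692000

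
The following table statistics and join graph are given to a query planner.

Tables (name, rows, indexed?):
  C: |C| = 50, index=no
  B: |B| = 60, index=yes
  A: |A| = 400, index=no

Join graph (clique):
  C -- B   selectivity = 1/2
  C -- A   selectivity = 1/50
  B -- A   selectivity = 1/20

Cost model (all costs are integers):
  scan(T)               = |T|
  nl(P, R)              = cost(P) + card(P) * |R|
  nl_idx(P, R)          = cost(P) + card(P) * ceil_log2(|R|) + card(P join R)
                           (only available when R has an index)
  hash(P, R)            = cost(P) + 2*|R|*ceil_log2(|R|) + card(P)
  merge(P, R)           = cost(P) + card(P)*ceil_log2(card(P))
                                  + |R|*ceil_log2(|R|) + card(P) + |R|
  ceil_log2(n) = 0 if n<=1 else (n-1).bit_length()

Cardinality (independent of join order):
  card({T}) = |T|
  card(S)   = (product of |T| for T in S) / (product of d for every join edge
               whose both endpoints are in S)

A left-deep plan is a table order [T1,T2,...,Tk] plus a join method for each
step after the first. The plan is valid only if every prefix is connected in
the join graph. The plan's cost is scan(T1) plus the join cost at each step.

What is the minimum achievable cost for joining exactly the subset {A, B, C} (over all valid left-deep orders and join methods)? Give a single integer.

Selinger DP over subsets of {A,B,C}:
  {C}: scan cost=50, card=50
  {B}: scan cost=60, card=60
  {A}: scan cost=400, card=400
  {BC}: card=1500; try (C,hash)→720, (B,hash)→820, (B,merge)→820, (C,merge)→830, (B,nl_idx)→1850, (B,nl)→3050 …(+1); best=720 via (C,hash)
  {AC}: card=400; try (C,hash)→1400, (A,merge)→4400, (C,merge)→4750, (A,hash)→7300, (A,nl)→20050, (C,nl)→20400; best=1400 via (C,hash)
  {AB}: card=1200; try (B,hash)→1520, (B,nl_idx)→4000, (A,merge)→4480, (B,merge)→4820, (A,hash)→7320, (A,nl)→24060 …(+1); best=1520 via (B,hash)
  {ABC}: card=600; try (B,hash)→2520, (C,hash)→3320, (B,nl_idx)→4400, (B,merge)→5820, (A,hash)→9420, (C,merge)→16270 …(+4); best=2520 via (B,hash)

2520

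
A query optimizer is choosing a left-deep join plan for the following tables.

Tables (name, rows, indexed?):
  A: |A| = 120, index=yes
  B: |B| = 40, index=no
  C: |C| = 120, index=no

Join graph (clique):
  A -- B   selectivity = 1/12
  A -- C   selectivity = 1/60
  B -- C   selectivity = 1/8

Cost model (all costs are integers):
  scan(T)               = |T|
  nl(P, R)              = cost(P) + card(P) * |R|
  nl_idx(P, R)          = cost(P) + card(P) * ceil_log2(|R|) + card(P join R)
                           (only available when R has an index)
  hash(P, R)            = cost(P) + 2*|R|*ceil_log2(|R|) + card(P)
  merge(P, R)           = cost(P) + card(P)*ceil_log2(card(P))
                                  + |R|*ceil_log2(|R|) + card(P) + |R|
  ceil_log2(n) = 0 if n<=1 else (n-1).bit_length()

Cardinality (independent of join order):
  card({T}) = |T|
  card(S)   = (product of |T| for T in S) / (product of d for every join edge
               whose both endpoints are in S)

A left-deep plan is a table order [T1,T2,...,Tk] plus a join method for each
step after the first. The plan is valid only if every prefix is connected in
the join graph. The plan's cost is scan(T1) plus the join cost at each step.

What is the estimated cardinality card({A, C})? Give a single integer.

240

Tables in S: A(120), C(120)
Edges inside S: A-C(d=60)
numerator = 120 * 120 = 14400
denominator = 60 = 60
card(S) = 14400 / 60 = 240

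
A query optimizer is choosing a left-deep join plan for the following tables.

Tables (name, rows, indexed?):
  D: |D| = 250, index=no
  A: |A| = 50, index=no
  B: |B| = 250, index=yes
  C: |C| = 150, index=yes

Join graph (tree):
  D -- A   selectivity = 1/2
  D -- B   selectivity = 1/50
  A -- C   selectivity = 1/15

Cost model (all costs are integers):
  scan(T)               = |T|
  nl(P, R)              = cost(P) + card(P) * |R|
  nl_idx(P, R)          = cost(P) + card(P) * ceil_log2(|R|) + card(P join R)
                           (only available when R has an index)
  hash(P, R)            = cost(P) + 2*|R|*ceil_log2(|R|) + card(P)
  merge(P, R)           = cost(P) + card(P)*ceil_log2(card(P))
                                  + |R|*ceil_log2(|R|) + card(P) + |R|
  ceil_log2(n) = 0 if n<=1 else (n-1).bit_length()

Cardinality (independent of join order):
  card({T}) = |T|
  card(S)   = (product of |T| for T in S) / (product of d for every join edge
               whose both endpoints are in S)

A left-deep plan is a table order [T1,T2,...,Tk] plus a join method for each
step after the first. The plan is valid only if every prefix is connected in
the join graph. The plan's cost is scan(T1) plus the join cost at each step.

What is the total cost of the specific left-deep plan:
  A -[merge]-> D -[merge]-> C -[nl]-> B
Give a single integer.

step 1: scan A: cost=50, card=50
step 2: join D via merge
    card(P join D) = 50*250/(2) = 6250
    cost = 50 + 50*6 + 250*8 + 50 + 250 = 2650
step 3: join C via merge
    card(P join C) = 6250*150/(15) = 62500
    cost = 2650 + 6250*13 + 150*8 + 6250 + 150 = 91500
step 4: join B via nl
    card(P join B) = 62500*250/(50) = 312500
    cost = 91500 + 62500*250 = 15716500

15716500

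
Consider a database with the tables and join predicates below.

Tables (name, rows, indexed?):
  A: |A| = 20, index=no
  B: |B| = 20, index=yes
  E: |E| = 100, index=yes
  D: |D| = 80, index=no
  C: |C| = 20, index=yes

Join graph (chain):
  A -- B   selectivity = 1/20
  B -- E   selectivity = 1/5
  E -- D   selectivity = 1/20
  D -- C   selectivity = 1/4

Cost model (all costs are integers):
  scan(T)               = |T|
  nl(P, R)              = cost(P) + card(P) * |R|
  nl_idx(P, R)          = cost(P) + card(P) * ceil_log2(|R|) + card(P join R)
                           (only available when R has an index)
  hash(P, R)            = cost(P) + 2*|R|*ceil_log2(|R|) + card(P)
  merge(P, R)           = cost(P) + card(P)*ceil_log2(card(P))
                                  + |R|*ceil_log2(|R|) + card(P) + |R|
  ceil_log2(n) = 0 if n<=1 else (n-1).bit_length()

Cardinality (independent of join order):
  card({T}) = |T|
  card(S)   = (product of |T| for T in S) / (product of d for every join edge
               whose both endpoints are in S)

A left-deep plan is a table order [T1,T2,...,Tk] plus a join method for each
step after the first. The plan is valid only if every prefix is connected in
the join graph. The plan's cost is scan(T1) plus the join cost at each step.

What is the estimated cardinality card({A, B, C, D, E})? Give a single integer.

8000

Tables in S: A(20), B(20), C(20), D(80), E(100)
Edges inside S: A-B(d=20), B-E(d=5), E-D(d=20), D-C(d=4)
numerator = 20 * 20 * 20 * 80 * 100 = 64000000
denominator = 20 * 5 * 20 * 4 = 8000
card(S) = 64000000 / 8000 = 8000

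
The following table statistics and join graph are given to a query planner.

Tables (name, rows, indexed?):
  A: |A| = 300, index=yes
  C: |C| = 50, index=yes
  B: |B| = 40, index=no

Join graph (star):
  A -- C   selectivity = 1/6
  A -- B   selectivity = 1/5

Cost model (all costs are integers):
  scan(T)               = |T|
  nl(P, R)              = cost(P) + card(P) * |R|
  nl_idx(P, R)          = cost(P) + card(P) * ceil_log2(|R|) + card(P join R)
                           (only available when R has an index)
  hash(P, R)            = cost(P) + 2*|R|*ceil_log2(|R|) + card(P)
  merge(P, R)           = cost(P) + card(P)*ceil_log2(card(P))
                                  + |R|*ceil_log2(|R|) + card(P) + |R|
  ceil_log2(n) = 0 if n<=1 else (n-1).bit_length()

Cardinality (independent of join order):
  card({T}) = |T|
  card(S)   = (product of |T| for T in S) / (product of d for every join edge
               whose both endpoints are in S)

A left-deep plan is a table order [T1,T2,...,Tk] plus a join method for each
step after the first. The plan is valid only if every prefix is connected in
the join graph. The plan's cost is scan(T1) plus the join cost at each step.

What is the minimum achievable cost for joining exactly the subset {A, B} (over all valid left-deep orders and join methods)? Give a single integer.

1080

Selinger DP over subsets of {A,B}:
  {A}: scan cost=300, card=300
  {B}: scan cost=40, card=40
  {AB}: card=2400; try (B,hash)→1080, (A,nl_idx)→2800, (A,merge)→3320, (B,merge)→3580, (A,hash)→5480, (A,nl)→12040 …(+1); best=1080 via (B,hash)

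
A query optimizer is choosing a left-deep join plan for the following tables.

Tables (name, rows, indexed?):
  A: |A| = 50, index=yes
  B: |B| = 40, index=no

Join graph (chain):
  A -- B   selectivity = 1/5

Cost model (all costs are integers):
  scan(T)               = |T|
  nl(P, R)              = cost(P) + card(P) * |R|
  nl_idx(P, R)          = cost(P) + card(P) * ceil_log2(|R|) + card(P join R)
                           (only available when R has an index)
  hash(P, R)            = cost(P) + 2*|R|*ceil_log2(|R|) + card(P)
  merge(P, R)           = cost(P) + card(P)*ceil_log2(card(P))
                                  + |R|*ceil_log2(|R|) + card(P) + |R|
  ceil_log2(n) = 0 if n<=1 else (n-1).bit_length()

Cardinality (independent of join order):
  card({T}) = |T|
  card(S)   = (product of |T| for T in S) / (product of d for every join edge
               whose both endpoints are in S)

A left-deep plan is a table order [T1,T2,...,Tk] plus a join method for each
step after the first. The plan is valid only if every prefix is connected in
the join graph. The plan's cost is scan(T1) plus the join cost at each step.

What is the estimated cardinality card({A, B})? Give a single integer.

400

Tables in S: A(50), B(40)
Edges inside S: A-B(d=5)
numerator = 50 * 40 = 2000
denominator = 5 = 5
card(S) = 2000 / 5 = 400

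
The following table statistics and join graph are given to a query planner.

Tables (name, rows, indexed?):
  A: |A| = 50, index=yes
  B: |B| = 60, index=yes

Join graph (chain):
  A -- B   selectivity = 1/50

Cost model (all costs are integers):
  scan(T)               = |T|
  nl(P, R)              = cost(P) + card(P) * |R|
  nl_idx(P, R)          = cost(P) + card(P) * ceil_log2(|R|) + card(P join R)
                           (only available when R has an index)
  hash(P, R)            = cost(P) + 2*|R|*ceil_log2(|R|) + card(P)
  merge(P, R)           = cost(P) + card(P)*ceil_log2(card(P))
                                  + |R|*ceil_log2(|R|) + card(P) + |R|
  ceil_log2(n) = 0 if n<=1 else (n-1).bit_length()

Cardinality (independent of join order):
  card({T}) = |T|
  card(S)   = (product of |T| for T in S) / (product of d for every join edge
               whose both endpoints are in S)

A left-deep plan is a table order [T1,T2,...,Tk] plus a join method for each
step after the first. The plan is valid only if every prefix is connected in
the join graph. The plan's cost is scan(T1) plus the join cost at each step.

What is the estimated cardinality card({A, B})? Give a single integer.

Tables in S: A(50), B(60)
Edges inside S: A-B(d=50)
numerator = 50 * 60 = 3000
denominator = 50 = 50
card(S) = 3000 / 50 = 60

60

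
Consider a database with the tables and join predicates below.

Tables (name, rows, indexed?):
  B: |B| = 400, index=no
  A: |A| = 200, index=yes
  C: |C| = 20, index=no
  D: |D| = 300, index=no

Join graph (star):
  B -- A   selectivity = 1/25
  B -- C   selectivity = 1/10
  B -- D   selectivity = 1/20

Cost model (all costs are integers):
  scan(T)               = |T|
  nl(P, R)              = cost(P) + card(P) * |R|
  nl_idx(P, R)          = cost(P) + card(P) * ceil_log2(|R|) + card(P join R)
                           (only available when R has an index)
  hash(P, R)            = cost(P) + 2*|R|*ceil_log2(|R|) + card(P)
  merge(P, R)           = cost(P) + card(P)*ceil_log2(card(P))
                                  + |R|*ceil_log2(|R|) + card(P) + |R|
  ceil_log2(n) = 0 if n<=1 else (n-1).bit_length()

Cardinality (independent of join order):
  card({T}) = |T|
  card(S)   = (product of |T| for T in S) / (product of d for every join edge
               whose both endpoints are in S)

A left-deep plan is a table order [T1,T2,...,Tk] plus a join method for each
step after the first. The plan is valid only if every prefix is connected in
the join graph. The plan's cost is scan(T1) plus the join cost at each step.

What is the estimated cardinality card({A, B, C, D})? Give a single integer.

96000

Tables in S: A(200), B(400), C(20), D(300)
Edges inside S: B-A(d=25), B-C(d=10), B-D(d=20)
numerator = 200 * 400 * 20 * 300 = 480000000
denominator = 25 * 10 * 20 = 5000
card(S) = 480000000 / 5000 = 96000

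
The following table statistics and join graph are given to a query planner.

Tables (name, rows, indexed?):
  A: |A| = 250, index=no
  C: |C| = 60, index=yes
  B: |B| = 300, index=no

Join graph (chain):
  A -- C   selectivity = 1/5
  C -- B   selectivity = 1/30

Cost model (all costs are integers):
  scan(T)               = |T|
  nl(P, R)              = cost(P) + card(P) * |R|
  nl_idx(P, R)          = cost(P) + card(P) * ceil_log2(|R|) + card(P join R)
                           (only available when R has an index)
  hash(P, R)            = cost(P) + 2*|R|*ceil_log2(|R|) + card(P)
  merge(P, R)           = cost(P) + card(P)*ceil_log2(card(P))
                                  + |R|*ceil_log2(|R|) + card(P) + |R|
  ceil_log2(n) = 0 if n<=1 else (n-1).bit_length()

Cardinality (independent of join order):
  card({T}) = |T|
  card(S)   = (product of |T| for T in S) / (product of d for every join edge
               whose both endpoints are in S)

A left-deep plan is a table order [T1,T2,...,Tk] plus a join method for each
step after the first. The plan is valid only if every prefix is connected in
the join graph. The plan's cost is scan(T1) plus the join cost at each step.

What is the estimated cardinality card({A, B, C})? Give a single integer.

30000

Tables in S: A(250), B(300), C(60)
Edges inside S: A-C(d=5), C-B(d=30)
numerator = 250 * 300 * 60 = 4500000
denominator = 5 * 30 = 150
card(S) = 4500000 / 150 = 30000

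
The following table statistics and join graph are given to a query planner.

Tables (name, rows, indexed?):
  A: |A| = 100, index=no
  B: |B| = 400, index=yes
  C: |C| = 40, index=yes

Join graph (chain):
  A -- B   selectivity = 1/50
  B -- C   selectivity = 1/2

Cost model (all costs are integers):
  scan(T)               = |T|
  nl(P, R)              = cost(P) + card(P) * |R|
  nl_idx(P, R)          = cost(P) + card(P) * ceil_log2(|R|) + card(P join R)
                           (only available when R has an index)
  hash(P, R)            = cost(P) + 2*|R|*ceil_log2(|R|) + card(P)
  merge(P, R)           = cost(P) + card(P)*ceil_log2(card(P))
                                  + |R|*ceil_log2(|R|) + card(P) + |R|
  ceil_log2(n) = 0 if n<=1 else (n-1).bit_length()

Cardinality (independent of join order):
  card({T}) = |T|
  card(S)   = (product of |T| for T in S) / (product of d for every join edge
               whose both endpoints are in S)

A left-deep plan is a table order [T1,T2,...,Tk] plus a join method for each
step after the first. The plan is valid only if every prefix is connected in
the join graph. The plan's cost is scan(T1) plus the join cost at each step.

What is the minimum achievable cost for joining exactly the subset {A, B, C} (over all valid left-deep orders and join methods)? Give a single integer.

Selinger DP over subsets of {A,B,C}:
  {A}: scan cost=100, card=100
  {B}: scan cost=400, card=400
  {C}: scan cost=40, card=40
  {AB}: card=800; try (B,nl_idx)→1800, (A,hash)→2200, (B,merge)→4900, (A,merge)→5200, (B,hash)→7400, (B,nl)→40100 …(+1); best=1800 via (B,nl_idx)
  {BC}: card=8000; try (C,hash)→1280, (B,merge)→4320, (C,merge)→4680, (B,hash)→7280, (B,nl_idx)→8400, (C,nl_idx)→10800 …(+2); best=1280 via (C,hash)
  {ABC}: card=16000; try (C,hash)→3080, (A,hash)→10680, (C,merge)→10880, (C,nl_idx)→22600, (C,nl)→33800, (A,merge)→114080 …(+1); best=3080 via (C,hash)

3080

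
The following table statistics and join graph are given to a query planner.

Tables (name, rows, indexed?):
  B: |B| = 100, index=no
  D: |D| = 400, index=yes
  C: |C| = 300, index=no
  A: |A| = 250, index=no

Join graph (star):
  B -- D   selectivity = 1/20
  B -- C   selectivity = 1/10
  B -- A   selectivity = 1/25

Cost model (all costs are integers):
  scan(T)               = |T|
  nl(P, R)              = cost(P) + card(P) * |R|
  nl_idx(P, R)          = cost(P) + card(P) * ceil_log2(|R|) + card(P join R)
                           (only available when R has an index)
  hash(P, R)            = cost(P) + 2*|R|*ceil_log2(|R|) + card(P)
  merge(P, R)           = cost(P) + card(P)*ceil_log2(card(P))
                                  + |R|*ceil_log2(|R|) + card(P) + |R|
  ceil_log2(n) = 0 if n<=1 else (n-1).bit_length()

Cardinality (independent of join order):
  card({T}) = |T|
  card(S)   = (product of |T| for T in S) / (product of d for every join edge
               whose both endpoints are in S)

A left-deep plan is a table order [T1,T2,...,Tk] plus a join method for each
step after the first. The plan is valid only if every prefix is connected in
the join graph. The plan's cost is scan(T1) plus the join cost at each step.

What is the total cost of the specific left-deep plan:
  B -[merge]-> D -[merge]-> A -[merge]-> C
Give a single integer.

step 1: scan B: cost=100, card=100
step 2: join D via merge
    card(P join D) = 100*400/(20) = 2000
    cost = 100 + 100*7 + 400*9 + 100 + 400 = 4900
step 3: join A via merge
    card(P join A) = 2000*250/(25) = 20000
    cost = 4900 + 2000*11 + 250*8 + 2000 + 250 = 31150
step 4: join C via merge
    card(P join C) = 20000*300/(10) = 600000
    cost = 31150 + 20000*15 + 300*9 + 20000 + 300 = 354150

354150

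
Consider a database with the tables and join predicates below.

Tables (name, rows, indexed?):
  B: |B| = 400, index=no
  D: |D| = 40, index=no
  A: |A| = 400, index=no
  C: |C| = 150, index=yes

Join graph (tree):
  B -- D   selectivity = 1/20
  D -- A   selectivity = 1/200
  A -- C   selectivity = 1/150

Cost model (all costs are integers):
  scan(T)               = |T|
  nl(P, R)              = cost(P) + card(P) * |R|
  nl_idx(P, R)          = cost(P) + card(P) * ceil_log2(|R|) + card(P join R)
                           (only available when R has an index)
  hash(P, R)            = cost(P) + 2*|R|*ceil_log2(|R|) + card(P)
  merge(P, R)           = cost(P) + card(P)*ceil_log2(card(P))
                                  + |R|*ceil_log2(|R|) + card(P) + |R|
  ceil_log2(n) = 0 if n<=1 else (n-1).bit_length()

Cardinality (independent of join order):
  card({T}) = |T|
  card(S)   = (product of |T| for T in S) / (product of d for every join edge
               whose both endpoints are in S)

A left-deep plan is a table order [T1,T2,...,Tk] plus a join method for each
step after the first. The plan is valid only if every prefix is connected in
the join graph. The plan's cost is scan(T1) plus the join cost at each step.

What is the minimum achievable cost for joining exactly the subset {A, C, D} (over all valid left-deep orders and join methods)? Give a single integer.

2000

Selinger DP over subsets of {A,C,D}:
  {D}: scan cost=40, card=40
  {A}: scan cost=400, card=400
  {C}: scan cost=150, card=150
  {AD}: card=80; try (D,hash)→1280, (A,merge)→4320, (D,merge)→4680, (A,hash)→7280, (A,nl)→16040, (D,nl)→16400; best=1280 via (D,hash)
  {AC}: card=400; try (C,hash)→3200, (C,nl_idx)→4000, (A,merge)→5500, (C,merge)→5750, (A,hash)→7500, (A,nl)→60150 …(+1); best=3200 via (C,hash)
  {ACD}: card=80; try (C,nl_idx)→2000, (C,merge)→3270, (C,hash)→3760, (D,hash)→4080, (D,merge)→7480, (C,nl)→13280 …(+1); best=2000 via (C,nl_idx)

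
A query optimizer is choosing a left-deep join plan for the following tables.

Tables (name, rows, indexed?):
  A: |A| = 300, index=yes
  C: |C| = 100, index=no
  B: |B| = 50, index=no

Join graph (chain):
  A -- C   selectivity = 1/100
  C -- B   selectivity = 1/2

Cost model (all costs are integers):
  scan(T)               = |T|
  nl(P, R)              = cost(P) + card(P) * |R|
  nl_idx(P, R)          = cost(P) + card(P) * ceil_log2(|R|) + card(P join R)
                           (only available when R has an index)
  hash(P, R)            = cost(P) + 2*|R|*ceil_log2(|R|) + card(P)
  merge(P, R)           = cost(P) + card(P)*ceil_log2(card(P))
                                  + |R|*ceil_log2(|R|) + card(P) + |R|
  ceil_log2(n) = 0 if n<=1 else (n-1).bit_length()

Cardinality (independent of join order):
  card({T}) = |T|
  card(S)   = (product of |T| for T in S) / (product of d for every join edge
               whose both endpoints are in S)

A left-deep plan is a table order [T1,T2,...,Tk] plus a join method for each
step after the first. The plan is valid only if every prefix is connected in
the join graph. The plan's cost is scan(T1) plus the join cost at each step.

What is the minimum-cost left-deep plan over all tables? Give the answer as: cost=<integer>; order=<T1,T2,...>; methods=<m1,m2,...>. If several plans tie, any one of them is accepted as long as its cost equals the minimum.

cost=2200; order=C,A,B; methods=nl_idx,hash

Selinger DP (subsets sized 1..n):
  {A}: scan cost=300, card=300
  {C}: scan cost=100, card=100
  {B}: scan cost=50, card=50
  {AC}: card=300; try (A,nl_idx)→1300, (C,hash)→2000, (A,merge)→3900, (C,merge)→4100, (A,hash)→5600, (A,nl)→30100 …(+1); best=1300 via (A,nl_idx)
  {BC}: card=2500; try (B,hash)→800, (C,merge)→1200, (B,merge)→1250, (C,hash)→1500, (C,nl)→5050, (B,nl)→5100; best=800 via (B,hash)
  {ABC}: card=7500; try (B,hash)→2200, (B,merge)→4650, (A,hash)→8700, (B,nl)→16300, (A,nl_idx)→30800, (A,merge)→36300 …(+1); best=2200 via (B,hash)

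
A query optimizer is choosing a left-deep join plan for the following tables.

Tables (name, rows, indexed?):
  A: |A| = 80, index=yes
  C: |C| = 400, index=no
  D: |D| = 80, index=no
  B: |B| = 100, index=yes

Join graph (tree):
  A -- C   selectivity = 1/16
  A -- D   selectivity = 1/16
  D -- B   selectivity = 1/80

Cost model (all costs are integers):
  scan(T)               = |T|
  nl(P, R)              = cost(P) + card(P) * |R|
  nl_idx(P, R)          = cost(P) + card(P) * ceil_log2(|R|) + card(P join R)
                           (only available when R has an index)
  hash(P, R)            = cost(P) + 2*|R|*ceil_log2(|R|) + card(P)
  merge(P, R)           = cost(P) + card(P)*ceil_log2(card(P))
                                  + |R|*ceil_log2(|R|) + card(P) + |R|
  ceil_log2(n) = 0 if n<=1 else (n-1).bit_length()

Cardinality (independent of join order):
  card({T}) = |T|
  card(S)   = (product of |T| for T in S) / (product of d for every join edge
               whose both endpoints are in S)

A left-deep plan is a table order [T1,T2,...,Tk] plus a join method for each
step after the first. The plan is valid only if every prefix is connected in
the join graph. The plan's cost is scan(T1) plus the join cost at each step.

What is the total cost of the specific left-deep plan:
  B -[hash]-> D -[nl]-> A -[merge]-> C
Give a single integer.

step 1: scan B: cost=100, card=100
step 2: join D via hash
    card(P join D) = 100*80/(80) = 100
    cost = 100 + 2*80*7 + 100 = 1320
step 3: join A via nl
    card(P join A) = 100*80/(16) = 500
    cost = 1320 + 100*80 = 9320
step 4: join C via merge
    card(P join C) = 500*400/(16) = 12500
    cost = 9320 + 500*9 + 400*9 + 500 + 400 = 18320

18320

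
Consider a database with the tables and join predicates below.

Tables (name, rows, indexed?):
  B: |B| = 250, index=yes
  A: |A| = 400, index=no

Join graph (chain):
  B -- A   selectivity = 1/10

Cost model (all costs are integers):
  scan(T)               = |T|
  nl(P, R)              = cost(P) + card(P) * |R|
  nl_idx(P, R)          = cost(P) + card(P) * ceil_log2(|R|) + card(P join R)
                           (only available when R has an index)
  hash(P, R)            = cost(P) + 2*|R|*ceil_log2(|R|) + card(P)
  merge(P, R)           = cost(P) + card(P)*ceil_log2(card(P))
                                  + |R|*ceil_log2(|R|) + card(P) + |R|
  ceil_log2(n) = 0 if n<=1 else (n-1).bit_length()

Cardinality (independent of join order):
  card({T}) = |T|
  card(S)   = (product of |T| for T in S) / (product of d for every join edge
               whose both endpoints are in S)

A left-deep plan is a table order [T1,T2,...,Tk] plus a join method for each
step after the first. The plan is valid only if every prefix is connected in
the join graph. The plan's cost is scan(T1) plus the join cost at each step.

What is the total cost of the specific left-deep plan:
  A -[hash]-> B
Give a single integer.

4800

step 1: scan A: cost=400, card=400
step 2: join B via hash
    card(P join B) = 400*250/(10) = 10000
    cost = 400 + 2*250*8 + 400 = 4800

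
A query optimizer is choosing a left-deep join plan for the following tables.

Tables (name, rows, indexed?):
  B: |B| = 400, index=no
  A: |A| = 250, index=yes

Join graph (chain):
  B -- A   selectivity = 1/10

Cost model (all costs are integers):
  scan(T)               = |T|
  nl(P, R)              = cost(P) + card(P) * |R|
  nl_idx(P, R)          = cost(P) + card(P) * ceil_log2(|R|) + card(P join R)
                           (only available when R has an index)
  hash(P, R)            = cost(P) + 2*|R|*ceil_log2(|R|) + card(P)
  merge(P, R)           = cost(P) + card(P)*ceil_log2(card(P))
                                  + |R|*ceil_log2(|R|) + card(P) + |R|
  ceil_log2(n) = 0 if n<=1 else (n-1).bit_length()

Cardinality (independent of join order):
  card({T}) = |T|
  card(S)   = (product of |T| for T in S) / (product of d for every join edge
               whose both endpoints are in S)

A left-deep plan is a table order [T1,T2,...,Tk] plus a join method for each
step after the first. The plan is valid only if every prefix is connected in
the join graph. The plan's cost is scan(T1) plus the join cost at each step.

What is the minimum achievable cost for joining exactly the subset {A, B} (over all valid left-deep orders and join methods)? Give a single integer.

4800

Selinger DP over subsets of {A,B}:
  {B}: scan cost=400, card=400
  {A}: scan cost=250, card=250
  {AB}: card=10000; try (A,hash)→4800, (B,merge)→6500, (A,merge)→6650, (B,hash)→7700, (A,nl_idx)→13600, (B,nl)→100250 …(+1); best=4800 via (A,hash)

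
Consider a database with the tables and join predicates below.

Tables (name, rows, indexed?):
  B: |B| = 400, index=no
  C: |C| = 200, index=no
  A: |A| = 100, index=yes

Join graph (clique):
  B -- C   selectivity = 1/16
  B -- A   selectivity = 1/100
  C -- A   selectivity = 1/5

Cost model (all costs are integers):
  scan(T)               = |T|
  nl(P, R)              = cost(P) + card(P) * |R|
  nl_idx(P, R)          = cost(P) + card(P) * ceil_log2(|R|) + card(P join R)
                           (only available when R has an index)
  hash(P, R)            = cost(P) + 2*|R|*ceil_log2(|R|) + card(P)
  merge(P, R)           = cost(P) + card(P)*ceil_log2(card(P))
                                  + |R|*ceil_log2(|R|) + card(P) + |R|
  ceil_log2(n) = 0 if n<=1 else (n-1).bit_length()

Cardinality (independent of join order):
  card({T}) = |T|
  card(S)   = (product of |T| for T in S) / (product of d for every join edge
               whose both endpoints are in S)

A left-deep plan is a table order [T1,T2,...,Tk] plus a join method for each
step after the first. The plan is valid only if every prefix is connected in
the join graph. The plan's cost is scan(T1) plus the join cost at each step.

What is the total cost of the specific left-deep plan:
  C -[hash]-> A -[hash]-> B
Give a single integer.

step 1: scan C: cost=200, card=200
step 2: join A via hash
    card(P join A) = 200*100/(5) = 4000
    cost = 200 + 2*100*7 + 200 = 1800
step 3: join B via hash
    card(P join B) = 4000*400/(16*100) = 1000
    cost = 1800 + 2*400*9 + 4000 = 13000

13000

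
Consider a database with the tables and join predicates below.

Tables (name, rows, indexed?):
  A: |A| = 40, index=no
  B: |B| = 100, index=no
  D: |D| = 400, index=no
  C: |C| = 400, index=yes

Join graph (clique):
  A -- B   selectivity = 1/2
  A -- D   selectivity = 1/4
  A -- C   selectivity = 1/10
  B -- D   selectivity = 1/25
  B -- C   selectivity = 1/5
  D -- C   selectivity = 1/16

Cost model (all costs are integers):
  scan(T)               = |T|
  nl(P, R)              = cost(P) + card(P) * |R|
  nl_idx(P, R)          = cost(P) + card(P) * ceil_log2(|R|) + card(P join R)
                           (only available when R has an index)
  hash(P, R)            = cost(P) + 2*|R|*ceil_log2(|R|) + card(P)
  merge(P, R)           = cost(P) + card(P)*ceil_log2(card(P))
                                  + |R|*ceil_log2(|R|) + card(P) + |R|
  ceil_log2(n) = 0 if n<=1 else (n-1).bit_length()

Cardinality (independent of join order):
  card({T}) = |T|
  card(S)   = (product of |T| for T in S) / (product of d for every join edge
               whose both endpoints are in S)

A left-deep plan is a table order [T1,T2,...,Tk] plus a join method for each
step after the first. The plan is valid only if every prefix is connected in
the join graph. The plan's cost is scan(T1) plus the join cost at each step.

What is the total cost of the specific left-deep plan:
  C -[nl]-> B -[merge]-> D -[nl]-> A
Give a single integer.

476400

step 1: scan C: cost=400, card=400
step 2: join B via nl
    card(P join B) = 400*100/(5) = 8000
    cost = 400 + 400*100 = 40400
step 3: join D via merge
    card(P join D) = 8000*400/(25*16) = 8000
    cost = 40400 + 8000*13 + 400*9 + 8000 + 400 = 156400
step 4: join A via nl
    card(P join A) = 8000*40/(2*4*10) = 4000
    cost = 156400 + 8000*40 = 476400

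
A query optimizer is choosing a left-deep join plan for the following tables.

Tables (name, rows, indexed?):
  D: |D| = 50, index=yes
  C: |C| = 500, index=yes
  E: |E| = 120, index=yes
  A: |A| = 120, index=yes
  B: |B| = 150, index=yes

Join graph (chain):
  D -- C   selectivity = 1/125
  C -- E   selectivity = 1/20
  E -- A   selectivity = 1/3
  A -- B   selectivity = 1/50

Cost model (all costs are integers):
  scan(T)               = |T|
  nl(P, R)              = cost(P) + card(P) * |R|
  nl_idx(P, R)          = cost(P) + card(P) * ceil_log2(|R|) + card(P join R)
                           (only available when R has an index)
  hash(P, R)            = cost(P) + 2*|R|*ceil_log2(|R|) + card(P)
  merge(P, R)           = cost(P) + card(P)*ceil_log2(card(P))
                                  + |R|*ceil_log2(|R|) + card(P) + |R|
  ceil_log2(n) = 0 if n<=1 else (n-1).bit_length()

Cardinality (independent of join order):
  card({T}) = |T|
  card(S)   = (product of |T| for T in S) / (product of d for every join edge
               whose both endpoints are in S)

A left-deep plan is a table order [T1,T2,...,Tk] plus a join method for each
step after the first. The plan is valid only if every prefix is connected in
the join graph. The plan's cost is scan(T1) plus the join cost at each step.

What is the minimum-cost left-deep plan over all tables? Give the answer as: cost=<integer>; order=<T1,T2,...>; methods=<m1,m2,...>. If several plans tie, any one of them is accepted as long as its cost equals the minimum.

Selinger DP (subsets sized 1..n):
  {D}: scan cost=50, card=50
  {C}: scan cost=500, card=500
  {E}: scan cost=120, card=120
  {A}: scan cost=120, card=120
  {B}: scan cost=150, card=150
  {CD}: card=200; try (C,nl_idx)→700, (D,hash)→1600, (D,nl_idx)→3700, (C,merge)→5400, (D,merge)→5850, (C,hash)→9100 …(+2); best=700 via (C,nl_idx)
  {CE}: card=3000; try (E,hash)→2680, (C,nl_idx)→4200, (C,merge)→6080, (E,merge)→6460, (E,nl_idx)→7000, (C,hash)→9240 …(+2); best=2680 via (E,hash)
  {AE}: card=4800; try (E,hash)→1920, (A,hash)→1920, (E,merge)→2040, (A,merge)→2040, (E,nl_idx)→5760, (A,nl_idx)→5760 …(+2); best=1920 via (E,hash)
  {AB}: card=360; try (B,nl_idx)→1440, (A,nl_idx)→1560, (A,hash)→1980, (B,merge)→2430, (A,merge)→2460, (B,hash)→2640 …(+2); best=1440 via (B,nl_idx)
  {CDE}: card=1200; try (E,hash)→2580, (E,nl_idx)→3300, (E,merge)→3460, (D,hash)→6280, (D,nl_idx)→21880, (E,nl)→24700 …(+2); best=2580 via (E,hash)
  {ACE}: card=120000; try (A,hash)→7360, (C,hash)→15720, (A,merge)→42640, (C,merge)→74120, (A,nl_idx)→143680, (C,nl_idx)→165120 …(+2); best=7360 via (A,hash)
  {ABE}: card=14400; try (E,hash)→3480, (E,merge)→6000, (B,hash)→9120, (E,nl_idx)→18360, (E,nl)→44640, (B,nl_idx)→54720 …(+2); best=3480 via (E,hash)
  {ACDE}: card=48000; try (A,hash)→5460, (A,merge)→17940, (A,nl_idx)→58980, (D,hash)→127960, (A,nl)→146580, (D,nl_idx)→775360 …(+2); best=5460 via (A,hash)
  {ABCE}: card=360000; try (C,hash)→26880, (B,hash)→129760, (C,merge)→224480, (C,nl_idx)→493080, (B,nl_idx)→1327360, (B,merge)→2168710 …(+2); best=26880 via (C,hash)
  {ABCDE}: card=144000; try (B,hash)→55860, (D,hash)→387480, (B,nl_idx)→533460, (B,merge)→822810, (D,nl_idx)→2330880, (B,nl)→7205460 …(+2); best=55860 via (B,hash)

cost=55860; order=D,C,E,A,B; methods=nl_idx,hash,hash,hash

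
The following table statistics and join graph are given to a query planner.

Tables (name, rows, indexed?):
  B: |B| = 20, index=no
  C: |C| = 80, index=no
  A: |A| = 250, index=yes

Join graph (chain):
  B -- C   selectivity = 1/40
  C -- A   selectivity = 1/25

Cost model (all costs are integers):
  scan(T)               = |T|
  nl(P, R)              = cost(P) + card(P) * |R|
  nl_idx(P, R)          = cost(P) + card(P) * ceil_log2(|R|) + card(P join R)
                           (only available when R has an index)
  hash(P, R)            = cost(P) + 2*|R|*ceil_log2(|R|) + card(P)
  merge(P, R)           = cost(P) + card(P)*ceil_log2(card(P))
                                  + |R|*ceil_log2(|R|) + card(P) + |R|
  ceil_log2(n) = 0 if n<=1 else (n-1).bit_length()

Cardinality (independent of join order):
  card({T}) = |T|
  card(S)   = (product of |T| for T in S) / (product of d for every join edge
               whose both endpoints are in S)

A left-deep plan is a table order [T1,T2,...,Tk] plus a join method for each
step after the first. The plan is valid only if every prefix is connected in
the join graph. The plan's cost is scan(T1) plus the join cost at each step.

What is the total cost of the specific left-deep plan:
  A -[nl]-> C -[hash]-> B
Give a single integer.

step 1: scan A: cost=250, card=250
step 2: join C via nl
    card(P join C) = 250*80/(25) = 800
    cost = 250 + 250*80 = 20250
step 3: join B via hash
    card(P join B) = 800*20/(40) = 400
    cost = 20250 + 2*20*5 + 800 = 21250

21250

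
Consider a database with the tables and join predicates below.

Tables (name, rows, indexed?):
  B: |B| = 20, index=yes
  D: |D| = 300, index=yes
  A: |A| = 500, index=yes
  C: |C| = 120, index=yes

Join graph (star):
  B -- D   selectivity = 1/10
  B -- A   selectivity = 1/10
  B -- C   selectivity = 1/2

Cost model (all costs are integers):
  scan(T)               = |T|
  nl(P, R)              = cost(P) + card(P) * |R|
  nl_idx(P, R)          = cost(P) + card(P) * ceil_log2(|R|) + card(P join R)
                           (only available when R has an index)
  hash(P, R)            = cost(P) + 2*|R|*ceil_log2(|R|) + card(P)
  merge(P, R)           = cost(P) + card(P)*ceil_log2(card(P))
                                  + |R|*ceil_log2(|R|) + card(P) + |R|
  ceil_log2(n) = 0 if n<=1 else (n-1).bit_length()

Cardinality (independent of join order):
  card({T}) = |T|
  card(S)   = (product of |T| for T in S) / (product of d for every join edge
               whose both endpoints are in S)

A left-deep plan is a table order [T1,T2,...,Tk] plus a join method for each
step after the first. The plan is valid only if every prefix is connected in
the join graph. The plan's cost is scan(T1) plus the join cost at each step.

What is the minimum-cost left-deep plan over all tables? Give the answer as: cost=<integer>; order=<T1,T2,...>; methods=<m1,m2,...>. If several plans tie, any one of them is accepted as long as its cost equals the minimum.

cost=39280; order=A,B,D,C; methods=hash,hash,hash

Selinger DP (subsets sized 1..n):
  {B}: scan cost=20, card=20
  {D}: scan cost=300, card=300
  {A}: scan cost=500, card=500
  {C}: scan cost=120, card=120
  {BD}: card=600; try (D,nl_idx)→800, (B,hash)→800, (B,nl_idx)→2400, (D,merge)→3140, (B,merge)→3420, (D,hash)→5440 …(+2); best=800 via (D,nl_idx)
  {AB}: card=1000; try (B,hash)→1200, (A,nl_idx)→1200, (B,nl_idx)→4000, (A,merge)→5140, (B,merge)→5620, (A,hash)→9040 …(+2); best=1200 via (B,hash)
  {BC}: card=1200; try (B,hash)→440, (C,merge)→1100, (B,merge)→1200, (C,nl_idx)→1360, (C,hash)→1720, (B,nl_idx)→1920 …(+2); best=440 via (B,hash)
  {ABD}: card=30000; try (D,hash)→7600, (A,hash)→10400, (A,merge)→12400, (D,merge)→15200, (A,nl_idx)→36200, (D,nl_idx)→40200 …(+2); best=7600 via (D,hash)
  {BCD}: card=36000; try (C,hash)→3080, (D,hash)→7040, (C,merge)→8360, (D,merge)→17840, (C,nl_idx)→41000, (D,nl_idx)→47240 …(+2); best=3080 via (C,hash)
  {ABC}: card=60000; try (C,hash)→3880, (A,hash)→10640, (C,merge)→13160, (A,merge)→19840, (C,nl_idx)→68200, (A,nl_idx)→71240 …(+2); best=3880 via (C,hash)
  {ABCD}: card=1800000; try (C,hash)→39280, (A,hash)→48080, (D,hash)→69280, (C,merge)→488560, (A,merge)→620080, (D,merge)→1026880 …(+6); best=39280 via (C,hash)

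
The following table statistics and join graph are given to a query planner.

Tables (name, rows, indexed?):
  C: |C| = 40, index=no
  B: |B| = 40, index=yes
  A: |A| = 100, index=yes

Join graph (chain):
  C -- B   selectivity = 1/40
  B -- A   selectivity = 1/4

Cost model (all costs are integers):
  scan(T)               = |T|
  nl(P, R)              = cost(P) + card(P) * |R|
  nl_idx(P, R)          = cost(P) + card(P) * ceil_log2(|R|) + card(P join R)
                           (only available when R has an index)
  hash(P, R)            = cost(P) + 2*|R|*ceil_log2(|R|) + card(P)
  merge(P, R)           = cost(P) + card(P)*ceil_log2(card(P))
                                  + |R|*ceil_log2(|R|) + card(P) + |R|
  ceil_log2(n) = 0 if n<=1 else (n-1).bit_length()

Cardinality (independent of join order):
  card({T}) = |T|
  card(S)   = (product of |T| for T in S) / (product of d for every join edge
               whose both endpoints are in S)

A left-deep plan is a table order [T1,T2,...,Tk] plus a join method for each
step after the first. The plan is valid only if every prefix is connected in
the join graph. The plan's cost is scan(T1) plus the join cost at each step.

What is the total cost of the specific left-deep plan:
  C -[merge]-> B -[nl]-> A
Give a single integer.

step 1: scan C: cost=40, card=40
step 2: join B via merge
    card(P join B) = 40*40/(40) = 40
    cost = 40 + 40*6 + 40*6 + 40 + 40 = 600
step 3: join A via nl
    card(P join A) = 40*100/(4) = 1000
    cost = 600 + 40*100 = 4600

4600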